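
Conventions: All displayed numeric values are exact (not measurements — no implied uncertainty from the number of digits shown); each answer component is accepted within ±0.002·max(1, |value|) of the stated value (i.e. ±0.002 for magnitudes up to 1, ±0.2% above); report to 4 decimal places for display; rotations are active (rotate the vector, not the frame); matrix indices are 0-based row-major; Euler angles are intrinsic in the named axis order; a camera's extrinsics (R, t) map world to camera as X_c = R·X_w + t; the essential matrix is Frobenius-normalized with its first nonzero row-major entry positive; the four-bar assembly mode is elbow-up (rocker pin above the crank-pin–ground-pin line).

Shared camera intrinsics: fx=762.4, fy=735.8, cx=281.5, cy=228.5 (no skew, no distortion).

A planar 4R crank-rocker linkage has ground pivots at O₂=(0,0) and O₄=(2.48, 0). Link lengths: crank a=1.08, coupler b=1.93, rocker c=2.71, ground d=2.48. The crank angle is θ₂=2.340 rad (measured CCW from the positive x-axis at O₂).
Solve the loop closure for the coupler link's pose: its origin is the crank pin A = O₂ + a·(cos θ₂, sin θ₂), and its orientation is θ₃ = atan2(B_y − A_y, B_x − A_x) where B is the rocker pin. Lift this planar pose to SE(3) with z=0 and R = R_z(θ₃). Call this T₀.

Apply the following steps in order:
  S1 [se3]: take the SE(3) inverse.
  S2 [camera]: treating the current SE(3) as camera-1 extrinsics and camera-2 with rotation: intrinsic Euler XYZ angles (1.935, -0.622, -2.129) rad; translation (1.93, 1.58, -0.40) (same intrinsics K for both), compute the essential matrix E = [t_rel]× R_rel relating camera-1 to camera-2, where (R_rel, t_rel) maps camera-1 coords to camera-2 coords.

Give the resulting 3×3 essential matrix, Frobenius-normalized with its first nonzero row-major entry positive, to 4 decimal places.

matrix = [0.1848 0.0702 0.1377; -0.6227 0.0406 -0.2491; -0.1477 0.5719 0.3764]

source (fourbar_fk): coupler pose = R=[0.7532 -0.6578 0.0000; 0.6578 0.7532 0.0000; 0.0000 0.0000 1.0000], t=(-0.7512, 0.7759, 0.0000)
after S1 (invert_se3): R=[0.7532 0.6578 0.0000; -0.6578 0.7532 0.0000; 0.0000 0.0000 1.0000], t=(0.0554, -1.0786, 0.0000)
after S2 (essential): [0.1848 0.0702 0.1377; -0.6227 0.0406 -0.2491; -0.1477 0.5719 0.3764]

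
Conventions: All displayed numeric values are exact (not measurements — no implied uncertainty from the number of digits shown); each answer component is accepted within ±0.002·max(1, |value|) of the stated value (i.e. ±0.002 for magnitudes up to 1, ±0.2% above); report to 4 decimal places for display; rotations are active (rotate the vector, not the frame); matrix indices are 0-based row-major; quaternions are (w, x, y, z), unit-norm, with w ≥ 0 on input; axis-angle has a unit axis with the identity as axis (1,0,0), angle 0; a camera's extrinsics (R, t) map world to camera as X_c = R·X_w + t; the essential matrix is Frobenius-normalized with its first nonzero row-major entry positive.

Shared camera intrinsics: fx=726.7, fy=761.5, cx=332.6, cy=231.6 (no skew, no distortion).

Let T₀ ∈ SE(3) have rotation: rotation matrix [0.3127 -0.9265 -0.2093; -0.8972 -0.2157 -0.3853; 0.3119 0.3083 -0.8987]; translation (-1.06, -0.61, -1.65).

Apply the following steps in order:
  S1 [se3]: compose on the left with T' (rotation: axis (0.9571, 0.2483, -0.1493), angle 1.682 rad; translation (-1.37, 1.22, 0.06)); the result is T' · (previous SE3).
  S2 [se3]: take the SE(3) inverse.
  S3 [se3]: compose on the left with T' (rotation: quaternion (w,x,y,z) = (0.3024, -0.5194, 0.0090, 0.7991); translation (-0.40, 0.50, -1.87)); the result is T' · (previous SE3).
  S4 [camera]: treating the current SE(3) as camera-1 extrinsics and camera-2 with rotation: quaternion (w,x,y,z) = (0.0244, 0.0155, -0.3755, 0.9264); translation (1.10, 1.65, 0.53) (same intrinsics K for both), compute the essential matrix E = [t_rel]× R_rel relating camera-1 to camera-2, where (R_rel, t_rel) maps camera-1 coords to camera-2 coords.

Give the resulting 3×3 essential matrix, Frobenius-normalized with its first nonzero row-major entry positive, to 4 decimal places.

matrix = [0.2244 -0.3265 0.1365; 0.2369 -0.5365 -0.0287; 0.2414 0.1780 0.6243]

after S1 (compose_se3): R=[-0.0590 -0.9019 -0.4278; -0.2352 -0.4039 0.8840; -0.9701 0.1528 -0.1883], t=(-2.7279, 2.7608, 0.0770)
after S2 (invert_se3): R=[-0.0590 -0.2352 -0.9701; -0.9019 -0.4039 0.1528; -0.4278 0.8840 -0.1883], t=(0.5630, -1.3571, -3.5931)
after S3 (compose_se3): R=[0.8136 -0.4648 0.3492; 0.5683 0.5089 -0.6466; 0.1228 0.7245 0.6782], t=(3.0760, 0.6949, -3.5873)
after S4 (essential): [0.2244 -0.3265 0.1365; 0.2369 -0.5365 -0.0287; 0.2414 0.1780 0.6243]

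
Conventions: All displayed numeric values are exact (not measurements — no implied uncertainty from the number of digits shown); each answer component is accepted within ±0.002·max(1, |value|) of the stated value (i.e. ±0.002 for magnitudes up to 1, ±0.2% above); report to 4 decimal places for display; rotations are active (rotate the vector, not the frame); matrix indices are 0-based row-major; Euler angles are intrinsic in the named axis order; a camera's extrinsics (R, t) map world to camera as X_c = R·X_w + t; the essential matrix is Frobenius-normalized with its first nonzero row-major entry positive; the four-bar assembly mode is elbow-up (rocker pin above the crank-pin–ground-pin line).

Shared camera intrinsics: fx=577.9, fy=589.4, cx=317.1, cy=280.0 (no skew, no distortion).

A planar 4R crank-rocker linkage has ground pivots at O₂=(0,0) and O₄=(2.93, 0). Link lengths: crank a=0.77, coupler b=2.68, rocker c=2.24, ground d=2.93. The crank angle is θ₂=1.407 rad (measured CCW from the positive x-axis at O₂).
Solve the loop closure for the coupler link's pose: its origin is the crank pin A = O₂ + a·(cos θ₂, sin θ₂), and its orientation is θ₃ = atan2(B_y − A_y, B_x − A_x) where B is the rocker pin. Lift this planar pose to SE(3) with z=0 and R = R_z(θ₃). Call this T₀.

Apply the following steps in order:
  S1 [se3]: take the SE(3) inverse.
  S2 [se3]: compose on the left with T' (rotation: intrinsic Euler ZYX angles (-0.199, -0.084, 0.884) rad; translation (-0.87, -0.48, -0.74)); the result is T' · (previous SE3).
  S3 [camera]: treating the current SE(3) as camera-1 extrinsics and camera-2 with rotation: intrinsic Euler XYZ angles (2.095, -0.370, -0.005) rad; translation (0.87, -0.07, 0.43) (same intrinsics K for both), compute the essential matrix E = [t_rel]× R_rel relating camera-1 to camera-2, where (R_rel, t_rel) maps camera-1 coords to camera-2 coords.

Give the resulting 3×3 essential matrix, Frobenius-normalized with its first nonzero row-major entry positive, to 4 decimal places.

matrix = [0.0762 -0.5420 0.3134; 0.3168 -0.3710 -0.4195; 0.1227 0.1156 -0.3998]

source (fourbar_fk): coupler pose = R=[0.8488 -0.5287 0.0000; 0.5287 0.8488 0.0000; 0.0000 0.0000 1.0000], t=(0.1256, 0.7597, 0.0000)
after S1 (invert_se3): R=[0.8488 0.5287 0.0000; -0.5287 0.8488 0.0000; 0.0000 0.0000 1.0000], t=(-0.5082, -0.5785, 0.0000)
after S2 (compose_se3): R=[0.7965 0.5688 -0.2050; -0.5026 0.4343 -0.7475; -0.3361 0.6984 0.6318], t=(-1.4021, -0.7469, -1.2284)
after S3 (essential): [0.0762 -0.5420 0.3134; 0.3168 -0.3710 -0.4195; 0.1227 0.1156 -0.3998]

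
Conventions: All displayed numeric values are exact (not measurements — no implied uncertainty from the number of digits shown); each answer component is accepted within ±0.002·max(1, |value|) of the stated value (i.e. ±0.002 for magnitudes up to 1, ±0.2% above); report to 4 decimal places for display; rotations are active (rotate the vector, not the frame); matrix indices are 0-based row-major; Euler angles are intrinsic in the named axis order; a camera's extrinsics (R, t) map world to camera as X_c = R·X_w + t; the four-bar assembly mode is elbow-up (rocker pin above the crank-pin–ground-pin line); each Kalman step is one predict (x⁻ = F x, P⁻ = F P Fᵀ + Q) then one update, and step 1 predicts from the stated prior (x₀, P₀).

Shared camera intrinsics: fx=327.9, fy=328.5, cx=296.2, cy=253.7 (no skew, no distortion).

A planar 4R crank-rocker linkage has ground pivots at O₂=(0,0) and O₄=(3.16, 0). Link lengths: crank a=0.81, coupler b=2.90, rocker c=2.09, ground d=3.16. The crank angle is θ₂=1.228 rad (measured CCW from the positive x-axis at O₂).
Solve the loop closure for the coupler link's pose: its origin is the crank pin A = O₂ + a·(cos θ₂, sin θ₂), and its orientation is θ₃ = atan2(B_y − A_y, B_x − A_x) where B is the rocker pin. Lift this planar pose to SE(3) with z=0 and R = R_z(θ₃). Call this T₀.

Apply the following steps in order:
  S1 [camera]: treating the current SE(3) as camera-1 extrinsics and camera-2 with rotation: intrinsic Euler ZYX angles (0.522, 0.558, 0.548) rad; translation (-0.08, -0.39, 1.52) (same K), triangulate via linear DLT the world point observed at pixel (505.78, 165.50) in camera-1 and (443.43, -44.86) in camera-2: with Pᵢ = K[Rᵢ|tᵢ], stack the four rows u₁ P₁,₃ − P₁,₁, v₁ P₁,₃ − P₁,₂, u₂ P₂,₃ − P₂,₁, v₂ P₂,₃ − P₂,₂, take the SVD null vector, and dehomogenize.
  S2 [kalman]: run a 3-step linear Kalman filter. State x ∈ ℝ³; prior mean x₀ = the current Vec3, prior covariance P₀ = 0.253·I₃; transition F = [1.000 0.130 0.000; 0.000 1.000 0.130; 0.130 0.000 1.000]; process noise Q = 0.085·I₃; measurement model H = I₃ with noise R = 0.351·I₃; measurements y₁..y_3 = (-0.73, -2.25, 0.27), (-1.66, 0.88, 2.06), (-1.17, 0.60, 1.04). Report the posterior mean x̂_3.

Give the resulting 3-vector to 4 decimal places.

result = (-1.0933, 0.0281, 1.1230)

source (fourbar_fk): coupler pose = R=[0.8929 -0.4503 0.0000; 0.4503 0.8929 0.0000; 0.0000 0.0000 1.0000], t=(0.2723, 0.7629, 0.0000)
after S1 (triangulate): (-0.0665, -1.1685, 1.1562)
after S2 (kf_track): (-1.0933, 0.0281, 1.1230)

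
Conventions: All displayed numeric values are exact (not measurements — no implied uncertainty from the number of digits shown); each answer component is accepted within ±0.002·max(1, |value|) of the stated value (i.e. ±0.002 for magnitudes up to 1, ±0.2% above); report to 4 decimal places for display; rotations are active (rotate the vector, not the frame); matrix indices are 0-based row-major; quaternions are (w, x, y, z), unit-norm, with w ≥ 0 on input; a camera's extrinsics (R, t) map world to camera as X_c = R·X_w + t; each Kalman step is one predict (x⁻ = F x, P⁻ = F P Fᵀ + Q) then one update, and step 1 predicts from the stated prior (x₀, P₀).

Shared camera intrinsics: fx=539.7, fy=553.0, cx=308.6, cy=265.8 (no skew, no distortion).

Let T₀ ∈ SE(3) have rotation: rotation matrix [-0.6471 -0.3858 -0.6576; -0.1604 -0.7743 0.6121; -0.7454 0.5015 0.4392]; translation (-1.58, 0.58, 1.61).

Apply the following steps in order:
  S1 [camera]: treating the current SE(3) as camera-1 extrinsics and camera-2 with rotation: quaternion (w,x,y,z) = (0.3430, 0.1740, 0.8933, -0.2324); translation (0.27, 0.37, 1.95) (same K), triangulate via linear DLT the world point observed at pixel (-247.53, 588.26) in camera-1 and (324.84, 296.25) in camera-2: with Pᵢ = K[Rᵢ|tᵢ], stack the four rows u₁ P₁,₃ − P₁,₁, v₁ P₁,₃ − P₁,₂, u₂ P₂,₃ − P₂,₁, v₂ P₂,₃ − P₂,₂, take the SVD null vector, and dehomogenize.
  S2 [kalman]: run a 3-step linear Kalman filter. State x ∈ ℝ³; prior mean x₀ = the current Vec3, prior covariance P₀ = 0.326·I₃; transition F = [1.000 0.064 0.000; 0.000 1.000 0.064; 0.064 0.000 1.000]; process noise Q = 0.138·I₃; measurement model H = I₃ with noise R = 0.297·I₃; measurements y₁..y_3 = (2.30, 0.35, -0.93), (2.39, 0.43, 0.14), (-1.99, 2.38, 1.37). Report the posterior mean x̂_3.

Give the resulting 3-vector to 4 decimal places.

result = (0.0328, 1.2829, 0.6532)

after S1 (triangulate): (0.0307, -0.3439, -0.0463)
after S2 (kf_track): (0.0328, 1.2829, 0.6532)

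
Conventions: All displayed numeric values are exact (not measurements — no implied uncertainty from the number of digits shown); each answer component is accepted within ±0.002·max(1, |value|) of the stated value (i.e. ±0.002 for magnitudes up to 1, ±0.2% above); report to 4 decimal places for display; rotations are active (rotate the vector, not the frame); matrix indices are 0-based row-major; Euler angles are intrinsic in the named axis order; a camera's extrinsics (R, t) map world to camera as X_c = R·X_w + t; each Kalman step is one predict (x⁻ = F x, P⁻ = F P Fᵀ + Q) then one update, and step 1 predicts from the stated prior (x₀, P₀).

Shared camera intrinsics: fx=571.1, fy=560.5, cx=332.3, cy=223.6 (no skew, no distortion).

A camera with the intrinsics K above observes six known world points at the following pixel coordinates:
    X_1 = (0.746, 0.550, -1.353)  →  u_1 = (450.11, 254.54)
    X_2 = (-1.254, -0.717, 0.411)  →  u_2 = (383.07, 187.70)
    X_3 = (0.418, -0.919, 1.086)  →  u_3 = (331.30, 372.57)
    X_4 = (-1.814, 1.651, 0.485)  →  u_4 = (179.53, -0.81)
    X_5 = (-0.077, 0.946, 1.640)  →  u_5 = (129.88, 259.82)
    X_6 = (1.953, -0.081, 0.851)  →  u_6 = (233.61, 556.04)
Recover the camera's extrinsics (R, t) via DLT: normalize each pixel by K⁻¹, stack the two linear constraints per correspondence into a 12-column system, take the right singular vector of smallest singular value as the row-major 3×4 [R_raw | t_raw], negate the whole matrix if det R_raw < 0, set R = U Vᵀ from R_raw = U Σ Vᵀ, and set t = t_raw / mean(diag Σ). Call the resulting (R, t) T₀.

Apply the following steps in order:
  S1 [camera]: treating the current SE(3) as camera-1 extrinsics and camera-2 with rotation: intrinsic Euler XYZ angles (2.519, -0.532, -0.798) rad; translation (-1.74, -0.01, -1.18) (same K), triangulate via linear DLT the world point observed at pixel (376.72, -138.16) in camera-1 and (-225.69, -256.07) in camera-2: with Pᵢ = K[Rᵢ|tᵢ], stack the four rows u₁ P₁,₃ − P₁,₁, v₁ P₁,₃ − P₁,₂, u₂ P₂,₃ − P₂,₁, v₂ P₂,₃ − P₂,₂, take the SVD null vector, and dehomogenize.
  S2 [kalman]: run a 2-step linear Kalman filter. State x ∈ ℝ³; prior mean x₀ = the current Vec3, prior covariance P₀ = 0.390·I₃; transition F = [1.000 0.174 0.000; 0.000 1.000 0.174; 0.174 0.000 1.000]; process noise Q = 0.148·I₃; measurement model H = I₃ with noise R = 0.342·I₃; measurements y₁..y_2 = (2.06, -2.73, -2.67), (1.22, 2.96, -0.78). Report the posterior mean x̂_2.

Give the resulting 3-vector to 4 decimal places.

result = (1.0289, 0.8210, -1.3122)

source (pnp_recover): camera pose = R=[-0.1120 -0.7296 -0.6746; 0.8285 -0.4434 0.3421; -0.5488 -0.5206 0.6541], t=(0.1000, 0.2300, 4.1401)
after S1 (triangulate): (-1.4662, 1.3816, -1.4783)
after S2 (kf_track): (1.0289, 0.8210, -1.3122)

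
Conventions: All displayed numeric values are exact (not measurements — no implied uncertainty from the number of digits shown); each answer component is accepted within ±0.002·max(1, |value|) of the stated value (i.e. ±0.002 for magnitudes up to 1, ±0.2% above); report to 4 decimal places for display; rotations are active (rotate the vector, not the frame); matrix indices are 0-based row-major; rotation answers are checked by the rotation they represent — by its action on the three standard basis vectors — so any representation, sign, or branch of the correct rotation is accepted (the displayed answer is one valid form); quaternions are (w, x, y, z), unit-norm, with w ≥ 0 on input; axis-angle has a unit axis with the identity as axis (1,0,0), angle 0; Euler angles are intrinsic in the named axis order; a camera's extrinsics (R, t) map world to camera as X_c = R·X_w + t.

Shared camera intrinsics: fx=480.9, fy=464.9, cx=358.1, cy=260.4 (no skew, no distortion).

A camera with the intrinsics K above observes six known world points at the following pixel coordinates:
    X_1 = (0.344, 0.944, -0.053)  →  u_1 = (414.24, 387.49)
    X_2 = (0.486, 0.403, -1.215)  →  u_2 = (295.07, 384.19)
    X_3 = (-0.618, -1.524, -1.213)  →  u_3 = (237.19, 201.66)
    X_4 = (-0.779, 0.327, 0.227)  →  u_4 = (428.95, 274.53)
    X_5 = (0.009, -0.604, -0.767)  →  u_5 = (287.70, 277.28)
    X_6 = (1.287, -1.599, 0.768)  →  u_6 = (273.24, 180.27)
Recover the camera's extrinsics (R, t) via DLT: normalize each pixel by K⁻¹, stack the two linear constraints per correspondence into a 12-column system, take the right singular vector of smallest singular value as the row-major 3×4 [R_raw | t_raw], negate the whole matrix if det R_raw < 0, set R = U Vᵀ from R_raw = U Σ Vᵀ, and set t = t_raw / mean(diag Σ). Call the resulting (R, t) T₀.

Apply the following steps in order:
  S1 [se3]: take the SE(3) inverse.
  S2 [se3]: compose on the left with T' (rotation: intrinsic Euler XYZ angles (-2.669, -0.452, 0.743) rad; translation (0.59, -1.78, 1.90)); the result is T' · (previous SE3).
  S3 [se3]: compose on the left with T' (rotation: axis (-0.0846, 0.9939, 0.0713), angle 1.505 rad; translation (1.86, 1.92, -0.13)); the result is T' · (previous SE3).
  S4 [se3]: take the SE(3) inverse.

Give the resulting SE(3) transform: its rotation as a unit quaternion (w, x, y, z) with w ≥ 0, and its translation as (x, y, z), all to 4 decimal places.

rotation (quat) = (0.0346, 0.4852, 0.0207, 0.8735), translation = (2.8062, 0.4963, 1.6407)

source (pnp_recover): camera pose = R=[-0.3200 0.5534 0.7690; 0.5037 0.7868 -0.3567; -0.8024 0.2732 -0.5305], t=(0.1900, 0.3800, 4.8007)
after S1 (invert_se3): R=[-0.3200 0.5037 -0.8024; 0.5534 0.7868 0.2732; 0.7690 -0.3567 -0.5305], t=(3.7217, -1.7158, 2.5363)
after S2 (compose_se3): R=[-0.8846 0.0106 -0.4662; 0.0235 -0.9975 -0.0673; -0.4657 -0.0705 0.8821], t=(2.9919, -1.0825, -2.2196)
after S3 (compose_se3): R=[-0.5268 0.0806 0.8462; -0.0404 -0.9967 0.0698; 0.8491 0.0026 0.5283], t=(0.0499, 0.4934, -3.2507)
after S4 (invert_se3): R=[-0.5268 -0.0404 0.8491; 0.0806 -0.9967 0.0026; 0.8462 0.0698 0.5283], t=(2.8062, 0.4963, 1.6407)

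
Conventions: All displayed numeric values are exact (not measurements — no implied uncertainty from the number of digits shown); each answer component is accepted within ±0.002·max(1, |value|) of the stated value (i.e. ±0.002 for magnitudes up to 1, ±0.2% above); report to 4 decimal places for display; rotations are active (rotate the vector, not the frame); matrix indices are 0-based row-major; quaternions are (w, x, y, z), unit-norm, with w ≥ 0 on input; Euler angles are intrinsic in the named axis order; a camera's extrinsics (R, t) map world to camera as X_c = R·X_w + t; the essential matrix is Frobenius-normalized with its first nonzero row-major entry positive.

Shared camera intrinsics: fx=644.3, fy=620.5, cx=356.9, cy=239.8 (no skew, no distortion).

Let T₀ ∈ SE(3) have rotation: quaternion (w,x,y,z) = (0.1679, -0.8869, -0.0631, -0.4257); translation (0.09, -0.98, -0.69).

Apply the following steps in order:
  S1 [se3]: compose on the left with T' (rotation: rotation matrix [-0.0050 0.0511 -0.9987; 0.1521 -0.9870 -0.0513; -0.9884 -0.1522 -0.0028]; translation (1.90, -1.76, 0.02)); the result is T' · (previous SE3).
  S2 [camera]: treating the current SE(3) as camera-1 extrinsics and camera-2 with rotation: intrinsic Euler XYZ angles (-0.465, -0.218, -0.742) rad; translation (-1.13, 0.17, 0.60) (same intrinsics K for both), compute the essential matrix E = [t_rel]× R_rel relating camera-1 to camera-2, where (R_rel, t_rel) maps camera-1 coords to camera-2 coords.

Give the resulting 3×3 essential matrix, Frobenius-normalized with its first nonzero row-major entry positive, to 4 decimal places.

matrix = [0.1107 -0.1821 -0.5683; 0.0690 -0.1497 -0.3254; 0.0438 -0.6611 0.2442]

after S1 (compose_se3): R=[-0.7800 0.1947 0.5947; 0.0866 0.9748 -0.2055; -0.6197 -0.1088 -0.7772], t=(2.5385, -0.7436, 0.0821)
after S2 (essential): [0.1107 -0.1821 -0.5683; 0.0690 -0.1497 -0.3254; 0.0438 -0.6611 0.2442]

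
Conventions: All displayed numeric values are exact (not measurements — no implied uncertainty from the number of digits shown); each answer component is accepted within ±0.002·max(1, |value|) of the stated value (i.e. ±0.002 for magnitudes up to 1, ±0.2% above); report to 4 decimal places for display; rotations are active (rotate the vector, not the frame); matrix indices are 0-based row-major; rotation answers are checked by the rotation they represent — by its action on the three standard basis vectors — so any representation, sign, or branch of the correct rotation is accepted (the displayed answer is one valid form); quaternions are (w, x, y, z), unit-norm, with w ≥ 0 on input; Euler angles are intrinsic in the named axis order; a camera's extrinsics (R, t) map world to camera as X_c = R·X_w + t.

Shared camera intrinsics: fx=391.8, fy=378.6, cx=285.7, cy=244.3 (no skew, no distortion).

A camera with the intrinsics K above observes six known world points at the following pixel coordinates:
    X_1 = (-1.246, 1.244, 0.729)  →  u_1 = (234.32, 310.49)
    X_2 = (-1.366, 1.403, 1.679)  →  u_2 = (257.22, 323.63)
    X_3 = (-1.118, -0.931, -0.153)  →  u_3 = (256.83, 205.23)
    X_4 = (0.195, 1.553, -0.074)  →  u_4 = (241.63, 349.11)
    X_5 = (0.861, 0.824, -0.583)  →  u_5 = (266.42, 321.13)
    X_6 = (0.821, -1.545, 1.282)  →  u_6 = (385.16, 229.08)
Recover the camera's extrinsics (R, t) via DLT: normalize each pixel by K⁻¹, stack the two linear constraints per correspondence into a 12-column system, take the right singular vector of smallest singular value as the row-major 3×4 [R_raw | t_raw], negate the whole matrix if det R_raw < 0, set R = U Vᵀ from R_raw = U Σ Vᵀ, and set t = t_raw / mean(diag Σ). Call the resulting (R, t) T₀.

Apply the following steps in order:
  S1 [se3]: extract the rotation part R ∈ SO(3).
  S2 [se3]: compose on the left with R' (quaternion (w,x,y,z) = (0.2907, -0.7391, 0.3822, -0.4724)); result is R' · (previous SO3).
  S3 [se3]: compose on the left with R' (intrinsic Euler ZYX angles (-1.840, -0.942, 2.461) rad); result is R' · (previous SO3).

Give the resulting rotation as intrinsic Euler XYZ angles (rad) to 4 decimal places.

rotation (euler_xyz) = (1.0157, 0.5128, -1.2601)

source (pnp_recover): camera pose = R=[0.6625 -0.4423 0.6045; 0.2770 0.8945 0.3509; -0.6959 -0.0650 0.7152], t=(-0.1400, 0.4099, 6.8894)
after S1 (rot_of_se3): [0.6625 -0.4423 0.6045; 0.2770 0.8945 0.3509; -0.6959 -0.0650 0.7152]
after S2 (compose_so3): [-0.5478 -0.4352 0.7145; -0.7533 -0.1151 -0.6476; 0.3641 -0.8930 -0.2648]
after S3 (compose_so3): [0.2664 0.8297 0.4906; -0.3743 0.5581 -0.7406; -0.8882 0.0136 0.4592]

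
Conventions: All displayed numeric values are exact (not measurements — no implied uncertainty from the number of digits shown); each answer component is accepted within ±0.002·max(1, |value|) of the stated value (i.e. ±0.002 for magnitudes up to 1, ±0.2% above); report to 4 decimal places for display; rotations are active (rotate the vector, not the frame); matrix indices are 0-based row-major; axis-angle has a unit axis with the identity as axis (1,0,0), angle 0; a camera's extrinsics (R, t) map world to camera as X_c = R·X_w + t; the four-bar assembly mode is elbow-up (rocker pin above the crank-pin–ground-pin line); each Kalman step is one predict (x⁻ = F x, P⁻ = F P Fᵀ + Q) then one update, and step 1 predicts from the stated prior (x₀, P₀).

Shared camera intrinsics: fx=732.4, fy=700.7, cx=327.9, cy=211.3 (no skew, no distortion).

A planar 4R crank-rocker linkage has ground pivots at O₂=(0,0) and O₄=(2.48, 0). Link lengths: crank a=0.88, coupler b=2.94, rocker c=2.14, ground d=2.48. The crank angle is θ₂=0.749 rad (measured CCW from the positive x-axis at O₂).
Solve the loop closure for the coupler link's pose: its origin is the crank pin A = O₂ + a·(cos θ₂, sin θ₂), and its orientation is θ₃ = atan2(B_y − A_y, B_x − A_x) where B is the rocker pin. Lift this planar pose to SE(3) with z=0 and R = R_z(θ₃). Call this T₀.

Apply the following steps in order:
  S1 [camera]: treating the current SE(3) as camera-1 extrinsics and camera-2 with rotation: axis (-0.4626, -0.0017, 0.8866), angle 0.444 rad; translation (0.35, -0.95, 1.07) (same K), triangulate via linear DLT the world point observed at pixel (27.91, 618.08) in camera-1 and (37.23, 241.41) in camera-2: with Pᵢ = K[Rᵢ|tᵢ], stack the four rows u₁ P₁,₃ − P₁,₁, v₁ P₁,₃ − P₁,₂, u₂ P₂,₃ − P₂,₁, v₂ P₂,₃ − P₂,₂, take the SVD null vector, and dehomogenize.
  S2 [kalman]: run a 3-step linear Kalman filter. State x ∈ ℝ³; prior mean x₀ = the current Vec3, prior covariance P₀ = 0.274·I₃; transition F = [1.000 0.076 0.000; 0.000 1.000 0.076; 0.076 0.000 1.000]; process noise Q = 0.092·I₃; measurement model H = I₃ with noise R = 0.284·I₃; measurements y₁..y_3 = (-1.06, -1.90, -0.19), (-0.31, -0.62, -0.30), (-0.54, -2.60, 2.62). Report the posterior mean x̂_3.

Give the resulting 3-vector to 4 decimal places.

result = (-0.6738, -1.4029, 1.2040)

source (fourbar_fk): coupler pose = R=[0.8781 -0.4784 0.0000; 0.4784 0.8781 0.0000; 0.0000 0.0000 1.0000], t=(0.6445, 0.5992, 0.0000)
after S1 (triangulate): (-1.0148, 1.1788, 1.9790)
after S2 (kf_track): (-0.6738, -1.4029, 1.2040)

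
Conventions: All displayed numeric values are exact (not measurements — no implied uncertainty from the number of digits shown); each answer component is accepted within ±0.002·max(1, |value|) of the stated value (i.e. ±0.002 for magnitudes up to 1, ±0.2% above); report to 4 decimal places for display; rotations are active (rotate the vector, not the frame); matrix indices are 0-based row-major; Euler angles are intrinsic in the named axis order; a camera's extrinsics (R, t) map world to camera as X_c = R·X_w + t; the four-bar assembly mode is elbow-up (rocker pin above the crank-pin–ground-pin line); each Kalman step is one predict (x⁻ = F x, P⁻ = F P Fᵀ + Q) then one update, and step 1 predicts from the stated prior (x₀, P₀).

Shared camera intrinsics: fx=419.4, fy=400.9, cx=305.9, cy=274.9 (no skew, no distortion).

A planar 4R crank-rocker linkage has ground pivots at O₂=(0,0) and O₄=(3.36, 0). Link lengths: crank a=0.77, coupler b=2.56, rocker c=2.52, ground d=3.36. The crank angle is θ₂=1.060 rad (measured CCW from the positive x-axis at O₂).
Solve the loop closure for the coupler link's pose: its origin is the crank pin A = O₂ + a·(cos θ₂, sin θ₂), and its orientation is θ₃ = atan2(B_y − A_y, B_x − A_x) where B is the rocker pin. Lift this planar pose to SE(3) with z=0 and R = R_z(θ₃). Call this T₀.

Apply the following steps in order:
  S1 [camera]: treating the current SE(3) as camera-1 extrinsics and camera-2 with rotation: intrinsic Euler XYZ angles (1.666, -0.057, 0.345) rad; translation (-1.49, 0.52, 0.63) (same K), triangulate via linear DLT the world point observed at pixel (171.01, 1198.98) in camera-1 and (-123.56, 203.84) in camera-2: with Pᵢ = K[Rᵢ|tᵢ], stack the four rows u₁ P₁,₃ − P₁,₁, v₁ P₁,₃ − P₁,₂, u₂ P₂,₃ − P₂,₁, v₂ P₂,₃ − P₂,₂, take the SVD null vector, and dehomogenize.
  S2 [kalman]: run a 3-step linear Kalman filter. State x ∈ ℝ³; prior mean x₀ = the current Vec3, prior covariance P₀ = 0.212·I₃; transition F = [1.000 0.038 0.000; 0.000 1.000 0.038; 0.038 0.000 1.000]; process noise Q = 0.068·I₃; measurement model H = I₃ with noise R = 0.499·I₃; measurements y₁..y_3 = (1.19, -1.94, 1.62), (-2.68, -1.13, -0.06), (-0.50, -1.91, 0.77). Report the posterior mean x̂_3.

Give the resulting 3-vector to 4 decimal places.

source (fourbar_fk): coupler pose = R=[0.7694 -0.6388 0.0000; 0.6388 0.7694 0.0000; 0.0000 0.0000 1.0000], t=(0.3764, 0.6717, 0.0000)
after S1 (triangulate): (0.1776, 1.1716, 0.7317)
after S2 (kf_track): (-0.5485, -0.8169, 0.6585)

result = (-0.5485, -0.8169, 0.6585)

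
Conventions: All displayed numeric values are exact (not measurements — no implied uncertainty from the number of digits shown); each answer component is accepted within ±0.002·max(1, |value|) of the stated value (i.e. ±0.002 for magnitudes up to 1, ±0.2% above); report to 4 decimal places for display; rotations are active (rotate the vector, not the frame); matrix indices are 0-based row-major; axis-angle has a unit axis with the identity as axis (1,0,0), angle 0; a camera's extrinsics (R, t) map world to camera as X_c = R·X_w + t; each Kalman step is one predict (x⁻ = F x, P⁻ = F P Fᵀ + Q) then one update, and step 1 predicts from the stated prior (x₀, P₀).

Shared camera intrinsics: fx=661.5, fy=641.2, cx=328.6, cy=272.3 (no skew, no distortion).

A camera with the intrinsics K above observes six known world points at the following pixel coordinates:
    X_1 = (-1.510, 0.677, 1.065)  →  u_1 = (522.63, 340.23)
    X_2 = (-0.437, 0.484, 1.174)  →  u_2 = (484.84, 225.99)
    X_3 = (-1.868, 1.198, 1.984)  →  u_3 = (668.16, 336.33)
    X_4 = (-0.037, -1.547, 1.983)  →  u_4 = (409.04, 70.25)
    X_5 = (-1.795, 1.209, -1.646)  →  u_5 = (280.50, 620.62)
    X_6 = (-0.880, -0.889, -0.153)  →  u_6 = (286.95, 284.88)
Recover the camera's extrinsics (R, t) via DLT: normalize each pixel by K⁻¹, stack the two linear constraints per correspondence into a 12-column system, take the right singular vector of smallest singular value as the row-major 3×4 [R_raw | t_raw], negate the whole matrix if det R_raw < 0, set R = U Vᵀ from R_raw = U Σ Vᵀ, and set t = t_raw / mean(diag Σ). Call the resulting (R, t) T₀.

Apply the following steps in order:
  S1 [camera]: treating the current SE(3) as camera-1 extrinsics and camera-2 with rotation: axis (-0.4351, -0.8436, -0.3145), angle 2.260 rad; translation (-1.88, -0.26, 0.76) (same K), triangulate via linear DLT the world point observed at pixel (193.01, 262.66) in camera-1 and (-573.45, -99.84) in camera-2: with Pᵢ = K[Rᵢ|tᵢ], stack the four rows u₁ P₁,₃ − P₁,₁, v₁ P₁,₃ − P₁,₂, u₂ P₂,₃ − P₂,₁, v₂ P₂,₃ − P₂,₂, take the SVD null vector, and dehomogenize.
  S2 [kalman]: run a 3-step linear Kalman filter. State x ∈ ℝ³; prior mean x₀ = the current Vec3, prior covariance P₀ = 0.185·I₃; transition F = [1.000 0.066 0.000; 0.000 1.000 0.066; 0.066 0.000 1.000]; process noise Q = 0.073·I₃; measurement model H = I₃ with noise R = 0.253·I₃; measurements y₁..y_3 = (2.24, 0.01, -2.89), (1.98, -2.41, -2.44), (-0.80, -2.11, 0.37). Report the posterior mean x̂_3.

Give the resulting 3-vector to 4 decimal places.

source (pnp_recover): camera pose = R=[-0.3886 0.4288 0.8156; -0.7019 0.4357 -0.5635; -0.5970 -0.7914 0.1316], t=(-0.2101, -0.2000, 4.7298)
after S1 (triangulate): (0.2787, -0.1399, -0.6880)
after S2 (kf_track): (0.5178, -1.6516, -1.0055)

result = (0.5178, -1.6516, -1.0055)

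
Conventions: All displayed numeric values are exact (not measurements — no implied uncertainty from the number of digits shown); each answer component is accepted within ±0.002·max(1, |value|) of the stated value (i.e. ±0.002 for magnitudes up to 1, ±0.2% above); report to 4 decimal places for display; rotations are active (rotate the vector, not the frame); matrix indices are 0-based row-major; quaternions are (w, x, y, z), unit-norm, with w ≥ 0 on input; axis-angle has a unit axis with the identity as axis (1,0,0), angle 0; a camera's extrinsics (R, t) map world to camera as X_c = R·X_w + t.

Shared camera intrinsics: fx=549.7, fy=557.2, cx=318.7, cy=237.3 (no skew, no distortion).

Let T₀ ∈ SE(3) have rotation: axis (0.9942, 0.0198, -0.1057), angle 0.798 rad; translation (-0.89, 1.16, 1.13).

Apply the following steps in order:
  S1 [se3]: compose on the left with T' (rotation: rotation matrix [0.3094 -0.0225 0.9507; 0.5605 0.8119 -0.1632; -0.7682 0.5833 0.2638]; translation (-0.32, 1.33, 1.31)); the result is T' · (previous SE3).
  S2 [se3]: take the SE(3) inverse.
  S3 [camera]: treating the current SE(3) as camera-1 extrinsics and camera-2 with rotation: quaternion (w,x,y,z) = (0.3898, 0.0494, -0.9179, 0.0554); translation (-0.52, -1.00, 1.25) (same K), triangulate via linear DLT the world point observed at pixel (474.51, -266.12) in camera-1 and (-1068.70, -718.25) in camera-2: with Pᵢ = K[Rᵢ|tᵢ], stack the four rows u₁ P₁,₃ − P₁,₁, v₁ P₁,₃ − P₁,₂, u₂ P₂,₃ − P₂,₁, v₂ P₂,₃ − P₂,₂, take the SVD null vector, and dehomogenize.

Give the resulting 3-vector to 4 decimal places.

result = (0.6780, -0.1100, 1.4001)

after S1 (compose_se3): R=[0.2662 0.6856 0.6775; 0.5094 0.4966 -0.7028; -0.8183 0.5322 -0.2170], t=(0.4528, 1.5886, 2.9685)
after S2 (invert_se3): R=[0.2662 0.5094 -0.8183; 0.6856 0.4966 0.5322; 0.6775 -0.7028 -0.2170], t=(1.4993, -2.6793, 1.4539)
after S3 (triangulate): (0.6780, -0.1100, 1.4001)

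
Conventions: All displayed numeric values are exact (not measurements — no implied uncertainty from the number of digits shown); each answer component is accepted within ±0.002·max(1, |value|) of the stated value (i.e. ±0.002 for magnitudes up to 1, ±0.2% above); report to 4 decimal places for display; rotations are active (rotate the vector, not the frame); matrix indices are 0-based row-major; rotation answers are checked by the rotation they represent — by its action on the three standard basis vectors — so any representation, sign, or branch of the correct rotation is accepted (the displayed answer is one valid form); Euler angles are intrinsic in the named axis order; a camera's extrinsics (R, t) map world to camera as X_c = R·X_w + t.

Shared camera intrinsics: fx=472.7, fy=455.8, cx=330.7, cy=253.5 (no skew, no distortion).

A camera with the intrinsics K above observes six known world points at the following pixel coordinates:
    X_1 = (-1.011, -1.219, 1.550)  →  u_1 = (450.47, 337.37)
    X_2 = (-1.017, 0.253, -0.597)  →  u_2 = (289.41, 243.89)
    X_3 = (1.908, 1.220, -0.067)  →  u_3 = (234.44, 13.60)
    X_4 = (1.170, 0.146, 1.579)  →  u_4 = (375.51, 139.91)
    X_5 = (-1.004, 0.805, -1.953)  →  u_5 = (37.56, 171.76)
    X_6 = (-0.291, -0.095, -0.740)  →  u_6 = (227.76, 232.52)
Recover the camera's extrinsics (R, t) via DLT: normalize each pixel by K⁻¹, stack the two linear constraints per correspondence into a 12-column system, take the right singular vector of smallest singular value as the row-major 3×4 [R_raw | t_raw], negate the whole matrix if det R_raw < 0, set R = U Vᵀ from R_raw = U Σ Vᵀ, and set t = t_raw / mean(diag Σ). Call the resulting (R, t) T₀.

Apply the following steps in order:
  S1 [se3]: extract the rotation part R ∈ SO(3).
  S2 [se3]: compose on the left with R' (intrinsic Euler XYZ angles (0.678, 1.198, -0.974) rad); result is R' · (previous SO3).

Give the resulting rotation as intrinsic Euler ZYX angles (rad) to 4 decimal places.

rotation (euler_zyx) = (-0.9541, -0.8751, -2.9193)

source (pnp_recover): camera pose = R=[-0.4701 0.2099 0.8573; -0.5598 -0.8219 -0.1057; 0.6824 -0.5296 0.5038], t=(-0.2900, -0.4900, 4.2303)
after S1 (rot_of_se3): [-0.4701 0.2099 0.8573; -0.5598 -0.8219 -0.1057; 0.6824 -0.5296 0.5038]
after S2 (compose_so3): [0.3707 -0.6978 0.6129; -0.5229 -0.7022 -0.4833; 0.7676 -0.1413 -0.6252]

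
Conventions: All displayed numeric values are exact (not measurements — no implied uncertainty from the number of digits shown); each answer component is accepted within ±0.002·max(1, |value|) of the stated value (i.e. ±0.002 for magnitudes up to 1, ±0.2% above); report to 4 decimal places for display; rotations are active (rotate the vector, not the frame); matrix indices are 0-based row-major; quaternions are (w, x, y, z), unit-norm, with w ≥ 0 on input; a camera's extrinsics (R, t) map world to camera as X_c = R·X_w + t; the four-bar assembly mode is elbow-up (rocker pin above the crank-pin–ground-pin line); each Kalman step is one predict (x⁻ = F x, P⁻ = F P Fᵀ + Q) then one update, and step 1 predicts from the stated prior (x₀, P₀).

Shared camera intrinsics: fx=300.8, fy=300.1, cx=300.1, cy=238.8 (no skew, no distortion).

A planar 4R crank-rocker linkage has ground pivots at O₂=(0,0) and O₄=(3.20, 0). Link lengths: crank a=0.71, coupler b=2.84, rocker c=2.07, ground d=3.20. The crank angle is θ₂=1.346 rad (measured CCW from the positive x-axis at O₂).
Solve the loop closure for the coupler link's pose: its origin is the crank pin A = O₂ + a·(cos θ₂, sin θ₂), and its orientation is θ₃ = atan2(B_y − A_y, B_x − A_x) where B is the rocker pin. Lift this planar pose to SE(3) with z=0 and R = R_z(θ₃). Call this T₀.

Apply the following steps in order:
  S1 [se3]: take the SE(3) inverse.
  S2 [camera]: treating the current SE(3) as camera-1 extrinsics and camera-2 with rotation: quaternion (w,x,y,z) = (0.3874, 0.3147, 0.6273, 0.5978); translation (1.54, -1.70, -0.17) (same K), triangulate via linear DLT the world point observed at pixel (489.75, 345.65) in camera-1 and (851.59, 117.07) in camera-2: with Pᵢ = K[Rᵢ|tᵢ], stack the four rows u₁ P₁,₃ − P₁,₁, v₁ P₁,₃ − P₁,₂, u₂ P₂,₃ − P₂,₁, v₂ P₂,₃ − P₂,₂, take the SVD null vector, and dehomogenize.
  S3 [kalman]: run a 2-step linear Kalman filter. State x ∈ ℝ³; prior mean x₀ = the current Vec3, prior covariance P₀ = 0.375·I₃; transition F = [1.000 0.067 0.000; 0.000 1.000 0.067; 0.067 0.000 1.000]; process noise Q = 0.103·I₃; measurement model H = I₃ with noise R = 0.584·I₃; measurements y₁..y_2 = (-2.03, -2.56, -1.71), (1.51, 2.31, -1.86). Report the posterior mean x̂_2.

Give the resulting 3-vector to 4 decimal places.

source (fourbar_fk): coupler pose = R=[0.8871 -0.4616 0.0000; 0.4616 0.8871 0.0000; 0.0000 0.0000 1.0000], t=(0.1583, 0.6921, 0.0000)
after S1 (invert_se3): R=[0.8871 0.4616 0.0000; -0.4616 0.8871 0.0000; 0.0000 0.0000 1.0000], t=(-0.4599, -0.5409, 0.0000)
after S2 (triangulate): (0.6125, 1.3901, 1.1501)
after S3 (kf_track): (0.2061, 0.6348, -0.7879)

result = (0.2061, 0.6348, -0.7879)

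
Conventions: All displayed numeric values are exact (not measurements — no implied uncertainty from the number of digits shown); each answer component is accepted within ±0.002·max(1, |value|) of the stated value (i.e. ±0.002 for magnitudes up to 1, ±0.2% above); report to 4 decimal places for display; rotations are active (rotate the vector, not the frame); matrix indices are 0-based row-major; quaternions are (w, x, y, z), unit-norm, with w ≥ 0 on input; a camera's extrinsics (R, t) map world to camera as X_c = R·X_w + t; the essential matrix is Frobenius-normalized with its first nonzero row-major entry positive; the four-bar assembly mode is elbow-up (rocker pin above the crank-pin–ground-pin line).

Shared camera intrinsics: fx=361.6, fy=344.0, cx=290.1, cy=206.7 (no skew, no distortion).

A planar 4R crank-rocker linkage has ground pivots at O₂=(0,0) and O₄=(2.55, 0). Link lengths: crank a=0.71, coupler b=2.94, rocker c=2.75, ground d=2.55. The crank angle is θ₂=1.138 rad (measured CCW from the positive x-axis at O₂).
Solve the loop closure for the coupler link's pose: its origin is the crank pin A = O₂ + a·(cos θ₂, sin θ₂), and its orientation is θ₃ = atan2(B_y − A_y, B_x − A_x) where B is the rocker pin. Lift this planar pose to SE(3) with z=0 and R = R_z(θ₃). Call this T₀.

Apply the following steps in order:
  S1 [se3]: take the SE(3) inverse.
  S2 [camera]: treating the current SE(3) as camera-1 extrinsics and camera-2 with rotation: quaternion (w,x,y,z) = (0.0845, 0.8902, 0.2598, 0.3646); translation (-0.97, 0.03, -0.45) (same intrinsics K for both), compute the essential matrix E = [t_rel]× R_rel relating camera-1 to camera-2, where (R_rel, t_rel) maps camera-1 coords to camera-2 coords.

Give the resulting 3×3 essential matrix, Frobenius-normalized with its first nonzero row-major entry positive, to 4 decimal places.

source (fourbar_fk): coupler pose = R=[0.7003 -0.7138 0.0000; 0.7138 0.7003 0.0000; 0.0000 0.0000 1.0000], t=(0.2978, 0.6445, 0.0000)
after S1 (invert_se3): R=[0.7003 0.7138 0.0000; -0.7138 0.7003 -0.0000; 0.0000 0.0000 1.0000], t=(-0.6686, -0.2388, 0.0000)
after S2 (essential): [0.2773 -0.0231 -0.2873; -0.3495 0.1050 0.4582; -0.4197 -0.5074 -0.2518]

matrix = [0.2773 -0.0231 -0.2873; -0.3495 0.1050 0.4582; -0.4197 -0.5074 -0.2518]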